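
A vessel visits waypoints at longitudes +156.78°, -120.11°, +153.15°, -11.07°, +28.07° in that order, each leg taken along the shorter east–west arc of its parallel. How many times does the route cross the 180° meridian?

2

Leg 1: +156.78° → -120.11°, shortest Δλ = 83.11° (east) — crosses 180°.
Leg 2: -120.11° → +153.15°, shortest Δλ = -86.74° (west) — crosses 180°.
Leg 3: +153.15° → -11.07°, shortest Δλ = -164.22° (west) — does not cross 180°.
Leg 4: -11.07° → +28.07°, shortest Δλ = 39.14° (east) — does not cross 180°.
Total crossings: 2.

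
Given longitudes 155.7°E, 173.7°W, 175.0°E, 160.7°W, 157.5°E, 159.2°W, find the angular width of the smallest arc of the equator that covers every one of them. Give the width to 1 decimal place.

45.1°

Sort the longitudes: -173.7°, -160.7°, -159.2°, +155.7°, +157.5°, +175.0°.
Eastward gaps between consecutive values (wrapping around): 13.0°, 1.5°, 314.9°, 1.8°, 17.5°, 11.3°.
Largest gap = 314.9° ⇒ minimal covering band is its complement: 360° − 314.9° = 45.1°.
Band runs from +155.7° eastward to -159.2°, crossing the antimeridian.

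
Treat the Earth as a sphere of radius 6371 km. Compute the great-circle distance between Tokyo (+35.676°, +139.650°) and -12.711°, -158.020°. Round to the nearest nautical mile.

4571 nmi

Δλ = -158.020 − 139.650 = -297.670°; wrapped into (−180°, 180°]: 62.330°.
Δφ = -12.711 − 35.676 = -48.387°.
a = sin²(Δφ/2) + cos φ₁ · cos φ₂ · sin²(Δλ/2) = 0.380171.
c = 2·atan2(√a, √(1−a)) = 1.32878 rad → d = 6371·c ≈ 8465.67 km ≈ 4571.10 nmi.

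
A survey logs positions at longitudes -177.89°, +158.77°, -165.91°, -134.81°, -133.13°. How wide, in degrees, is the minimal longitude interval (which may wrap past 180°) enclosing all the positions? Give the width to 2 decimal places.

Sort the longitudes: -177.89°, -165.91°, -134.81°, -133.13°, +158.77°.
Eastward gaps between consecutive values (wrapping around): 11.98°, 31.10°, 1.68°, 291.90°, 23.34°.
Largest gap = 291.90° ⇒ minimal covering band is its complement: 360° − 291.90° = 68.10°.
Band runs from +158.77° eastward to -133.13°, crossing the antimeridian.

68.10°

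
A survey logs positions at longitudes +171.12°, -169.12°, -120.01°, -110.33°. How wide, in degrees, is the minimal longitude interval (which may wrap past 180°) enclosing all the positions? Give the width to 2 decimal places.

Sort the longitudes: -169.12°, -120.01°, -110.33°, +171.12°.
Eastward gaps between consecutive values (wrapping around): 49.11°, 9.68°, 281.45°, 19.76°.
Largest gap = 281.45° ⇒ minimal covering band is its complement: 360° − 281.45° = 78.55°.
Band runs from +171.12° eastward to -110.33°, crossing the antimeridian.

78.55°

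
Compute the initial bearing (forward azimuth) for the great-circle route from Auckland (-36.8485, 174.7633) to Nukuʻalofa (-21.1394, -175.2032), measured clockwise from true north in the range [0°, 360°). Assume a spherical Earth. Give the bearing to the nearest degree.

32°

Δλ = -175.2032 − 174.7633 = -349.9665°; wrapped into (−180°, 180°]: 10.0335°.
θ = atan2( sin Δλ · cos φ₂ , cos φ₁ · sin φ₂ − sin φ₁ · cos φ₂ · cos Δλ )
  = atan2(0.16250, 0.26220) = 31.789° → normalised to [0°, 360°): 31.789°.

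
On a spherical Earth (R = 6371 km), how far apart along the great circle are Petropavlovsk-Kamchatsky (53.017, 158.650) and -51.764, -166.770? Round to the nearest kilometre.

12089 km

Δλ = -166.770 − 158.650 = -325.420°; wrapped into (−180°, 180°]: 34.580°.
Δφ = -51.764 − 53.017 = -104.781°.
a = sin²(Δφ/2) + cos φ₁ · cos φ₂ · sin²(Δλ/2) = 0.660450.
c = 2·atan2(√a, √(1−a)) = 1.89748 rad → d = 6371·c ≈ 12088.82 km.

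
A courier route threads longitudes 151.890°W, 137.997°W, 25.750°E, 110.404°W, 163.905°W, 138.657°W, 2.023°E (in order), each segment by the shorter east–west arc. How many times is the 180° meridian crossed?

0

Leg 1: -151.890° → -137.997°, shortest Δλ = 13.893° (east) — does not cross 180°.
Leg 2: -137.997° → +25.750°, shortest Δλ = 163.747° (east) — does not cross 180°.
Leg 3: +25.750° → -110.404°, shortest Δλ = -136.154° (west) — does not cross 180°.
Leg 4: -110.404° → -163.905°, shortest Δλ = -53.501° (west) — does not cross 180°.
Leg 5: -163.905° → -138.657°, shortest Δλ = 25.248° (east) — does not cross 180°.
Leg 6: -138.657° → +2.023°, shortest Δλ = 140.68° (east) — does not cross 180°.
Total crossings: 0.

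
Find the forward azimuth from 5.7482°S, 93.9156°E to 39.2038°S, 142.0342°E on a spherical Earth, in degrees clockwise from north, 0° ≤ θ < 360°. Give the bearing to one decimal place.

135.0°

Δλ = 142.0342 − 93.9156 = 48.1186°.
θ = atan2( sin Δλ · cos φ₂ , cos φ₁ · sin φ₂ − sin φ₁ · cos φ₂ · cos Δλ )
  = atan2(0.57694, -0.57709) = 135.008° → normalised to [0°, 360°): 135.008°.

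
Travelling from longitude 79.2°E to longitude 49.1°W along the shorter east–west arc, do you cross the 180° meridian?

No

Signed shortest Δλ = ((-49.1 − 79.2 + 180) mod 360) − 180 = -128.3°.
Going west by 128.3° from +79.2° reaches -49.1° without touching 180°.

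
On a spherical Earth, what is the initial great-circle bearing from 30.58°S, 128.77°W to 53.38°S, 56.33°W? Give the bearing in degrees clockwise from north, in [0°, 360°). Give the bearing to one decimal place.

Δλ = -56.33 − -128.77 = 72.44°.
θ = atan2( sin Δλ · cos φ₂ , cos φ₁ · sin φ₂ − sin φ₁ · cos φ₂ · cos Δλ )
  = atan2(0.56871, -0.59942) = 136.506° → normalised to [0°, 360°): 136.506°.

136.5°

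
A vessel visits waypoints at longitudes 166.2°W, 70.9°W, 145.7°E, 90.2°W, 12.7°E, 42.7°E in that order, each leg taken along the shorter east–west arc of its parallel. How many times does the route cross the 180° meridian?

Leg 1: -166.2° → -70.9°, shortest Δλ = 95.3° (east) — does not cross 180°.
Leg 2: -70.9° → +145.7°, shortest Δλ = -143.4° (west) — crosses 180°.
Leg 3: +145.7° → -90.2°, shortest Δλ = 124.1° (east) — crosses 180°.
Leg 4: -90.2° → +12.7°, shortest Δλ = 102.9° (east) — does not cross 180°.
Leg 5: +12.7° → +42.7°, shortest Δλ = 30.0° (east) — does not cross 180°.
Total crossings: 2.

2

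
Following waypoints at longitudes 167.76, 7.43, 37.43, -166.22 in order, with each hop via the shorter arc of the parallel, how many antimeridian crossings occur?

1

Leg 1: +167.76° → +7.43°, shortest Δλ = -160.33° (west) — does not cross 180°.
Leg 2: +7.43° → +37.43°, shortest Δλ = 30.0° (east) — does not cross 180°.
Leg 3: +37.43° → -166.22°, shortest Δλ = 156.35° (east) — crosses 180°.
Total crossings: 1.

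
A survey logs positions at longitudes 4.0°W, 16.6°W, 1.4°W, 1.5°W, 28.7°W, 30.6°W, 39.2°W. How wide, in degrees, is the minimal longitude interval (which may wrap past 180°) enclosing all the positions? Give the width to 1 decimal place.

37.8°

Sort the longitudes: -39.2°, -30.6°, -28.7°, -16.6°, -4.0°, -1.5°, -1.4°.
Eastward gaps between consecutive values (wrapping around): 8.6°, 1.9°, 12.1°, 12.6°, 2.5°, 0.1°, 322.2°.
Largest gap = 322.2° ⇒ minimal covering band is its complement: 360° − 322.2° = 37.8°.
Band runs from -39.2° eastward to -1.4°.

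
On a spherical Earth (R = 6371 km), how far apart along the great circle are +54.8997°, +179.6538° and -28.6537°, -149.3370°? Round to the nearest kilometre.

9752 km

Δλ = -149.3370 − 179.6538 = -328.9908°; wrapped into (−180°, 180°]: 31.0092°.
Δφ = -28.6537 − 54.8997 = -83.5534°.
a = sin²(Δφ/2) + cos φ₁ · cos φ₂ · sin²(Δλ/2) = 0.479918.
c = 2·atan2(√a, √(1−a)) = 1.53062 rad → d = 6371·c ≈ 9751.59 km.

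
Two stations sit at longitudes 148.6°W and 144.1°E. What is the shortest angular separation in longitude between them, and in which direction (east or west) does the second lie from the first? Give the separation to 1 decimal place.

Raw difference: 144.1 − -148.6 = 292.7°.
Normalise into (−180°, 180°]: 292.7° − 360° = -67.3°.
Negative ⇒ the second point lies to the west; separation 67.3°.

67.3° west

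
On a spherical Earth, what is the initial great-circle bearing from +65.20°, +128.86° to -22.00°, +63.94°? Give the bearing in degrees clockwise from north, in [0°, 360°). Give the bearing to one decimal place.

Δλ = 63.94 − 128.86 = -64.92°.
θ = atan2( sin Δλ · cos φ₂ , cos φ₁ · sin φ₂ − sin φ₁ · cos φ₂ · cos Δλ )
  = atan2(-0.83977, -0.51390) = -121.465° → normalised to [0°, 360°): 238.535°.

238.5°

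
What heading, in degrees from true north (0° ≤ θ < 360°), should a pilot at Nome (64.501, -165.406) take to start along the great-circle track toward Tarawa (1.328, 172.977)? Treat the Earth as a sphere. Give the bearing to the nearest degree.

204°

Δλ = 172.977 − -165.406 = 338.383°; wrapped into (−180°, 180°]: -21.617°.
θ = atan2( sin Δλ · cos φ₂ , cos φ₁ · sin φ₂ − sin φ₁ · cos φ₂ · cos Δλ )
  = atan2(-0.36830, -0.82891) = -156.043° → normalised to [0°, 360°): 203.957°.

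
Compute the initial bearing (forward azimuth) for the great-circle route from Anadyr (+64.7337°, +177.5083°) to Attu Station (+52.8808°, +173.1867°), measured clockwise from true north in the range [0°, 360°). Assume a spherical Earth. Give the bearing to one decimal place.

192.6°

Δλ = 173.1867 − 177.5083 = -4.3216°.
θ = atan2( sin Δλ · cos φ₂ , cos φ₁ · sin φ₂ − sin φ₁ · cos φ₂ · cos Δλ )
  = atan2(-0.04547, -0.20385) = -167.424° → normalised to [0°, 360°): 192.576°.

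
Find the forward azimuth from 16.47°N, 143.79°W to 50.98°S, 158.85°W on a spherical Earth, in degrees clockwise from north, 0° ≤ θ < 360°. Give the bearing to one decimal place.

Δλ = -158.85 − -143.79 = -15.06°.
θ = atan2( sin Δλ · cos φ₂ , cos φ₁ · sin φ₂ − sin φ₁ · cos φ₂ · cos Δλ )
  = atan2(-0.16359, -0.91741) = -169.890° → normalised to [0°, 360°): 190.110°.

190.1°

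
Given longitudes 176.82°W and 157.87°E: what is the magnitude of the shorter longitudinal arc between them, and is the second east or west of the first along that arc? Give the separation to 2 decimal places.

25.31° west

Raw difference: 157.87 − -176.82 = 334.69°.
Normalise into (−180°, 180°]: 334.69° − 360° = -25.31°.
Negative ⇒ the second point lies to the west; separation 25.31°.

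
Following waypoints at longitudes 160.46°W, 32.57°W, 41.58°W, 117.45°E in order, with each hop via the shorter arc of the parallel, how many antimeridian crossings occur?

Leg 1: -160.46° → -32.57°, shortest Δλ = 127.89° (east) — does not cross 180°.
Leg 2: -32.57° → -41.58°, shortest Δλ = -9.01° (west) — does not cross 180°.
Leg 3: -41.58° → +117.45°, shortest Δλ = 159.03° (east) — does not cross 180°.
Total crossings: 0.

0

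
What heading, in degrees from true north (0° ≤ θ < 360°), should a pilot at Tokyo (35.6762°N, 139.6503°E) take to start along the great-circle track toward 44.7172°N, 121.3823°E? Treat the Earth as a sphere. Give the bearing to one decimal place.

Δλ = 121.3823 − 139.6503 = -18.2680°.
θ = atan2( sin Δλ · cos φ₂ , cos φ₁ · sin φ₂ − sin φ₁ · cos φ₂ · cos Δλ )
  = atan2(-0.22274, 0.17803) = -51.366° → normalised to [0°, 360°): 308.634°.

308.6°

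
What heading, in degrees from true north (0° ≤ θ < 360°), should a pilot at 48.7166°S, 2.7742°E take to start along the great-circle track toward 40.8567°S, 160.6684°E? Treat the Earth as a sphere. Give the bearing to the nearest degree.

163°

Δλ = 160.6684 − 2.7742 = 157.8942°.
θ = atan2( sin Δλ · cos φ₂ , cos φ₁ · sin φ₂ − sin φ₁ · cos φ₂ · cos Δλ )
  = atan2(0.28463, -0.95819) = 163.456° → normalised to [0°, 360°): 163.456°.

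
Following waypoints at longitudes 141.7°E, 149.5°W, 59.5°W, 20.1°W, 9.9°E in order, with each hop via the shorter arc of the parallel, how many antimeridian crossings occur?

Leg 1: +141.7° → -149.5°, shortest Δλ = 68.8° (east) — crosses 180°.
Leg 2: -149.5° → -59.5°, shortest Δλ = 90.0° (east) — does not cross 180°.
Leg 3: -59.5° → -20.1°, shortest Δλ = 39.4° (east) — does not cross 180°.
Leg 4: -20.1° → +9.9°, shortest Δλ = 30.0° (east) — does not cross 180°.
Total crossings: 1.

1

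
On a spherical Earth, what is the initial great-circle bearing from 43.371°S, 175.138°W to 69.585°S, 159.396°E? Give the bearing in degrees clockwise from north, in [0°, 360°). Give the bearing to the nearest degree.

198°

Δλ = 159.396 − -175.138 = 334.534°; wrapped into (−180°, 180°]: -25.466°.
θ = atan2( sin Δλ · cos φ₂ , cos φ₁ · sin φ₂ − sin φ₁ · cos φ₂ · cos Δλ )
  = atan2(-0.14998, -0.46500) = -162.123° → normalised to [0°, 360°): 197.877°.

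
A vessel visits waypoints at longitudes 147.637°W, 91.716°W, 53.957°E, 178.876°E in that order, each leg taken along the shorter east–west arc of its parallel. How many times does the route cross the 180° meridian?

0

Leg 1: -147.637° → -91.716°, shortest Δλ = 55.921° (east) — does not cross 180°.
Leg 2: -91.716° → +53.957°, shortest Δλ = 145.673° (east) — does not cross 180°.
Leg 3: +53.957° → +178.876°, shortest Δλ = 124.919° (east) — does not cross 180°.
Total crossings: 0.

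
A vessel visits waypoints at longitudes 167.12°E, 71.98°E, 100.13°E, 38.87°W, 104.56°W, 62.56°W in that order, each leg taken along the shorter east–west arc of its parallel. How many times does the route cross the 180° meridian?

Leg 1: +167.12° → +71.98°, shortest Δλ = -95.14° (west) — does not cross 180°.
Leg 2: +71.98° → +100.13°, shortest Δλ = 28.15° (east) — does not cross 180°.
Leg 3: +100.13° → -38.87°, shortest Δλ = -139.0° (west) — does not cross 180°.
Leg 4: -38.87° → -104.56°, shortest Δλ = -65.69° (west) — does not cross 180°.
Leg 5: -104.56° → -62.56°, shortest Δλ = 42.0° (east) — does not cross 180°.
Total crossings: 0.

0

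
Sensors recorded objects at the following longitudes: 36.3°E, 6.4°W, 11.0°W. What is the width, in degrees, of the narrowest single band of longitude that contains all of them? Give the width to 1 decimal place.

47.3°

Sort the longitudes: -11.0°, -6.4°, +36.3°.
Eastward gaps between consecutive values (wrapping around): 4.6°, 42.7°, 312.7°.
Largest gap = 312.7° ⇒ minimal covering band is its complement: 360° − 312.7° = 47.3°.
Band runs from -11.0° eastward to +36.3°.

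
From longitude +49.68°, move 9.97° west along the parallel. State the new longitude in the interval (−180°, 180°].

+39.71°

Start at +49.68°; shift −9.97° → +39.71°.
+39.71° already lies in (−180°, 180°].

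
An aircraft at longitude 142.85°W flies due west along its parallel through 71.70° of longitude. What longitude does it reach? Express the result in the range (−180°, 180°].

145.45°E

Start at -142.85°; shift −71.70° → -214.55°.
-214.55° lies outside (−180°, 180°]; add 360° → +145.45°.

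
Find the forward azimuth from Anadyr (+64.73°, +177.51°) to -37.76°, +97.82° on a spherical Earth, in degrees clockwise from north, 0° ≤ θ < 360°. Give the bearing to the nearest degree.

243°

Δλ = 97.82 − 177.51 = -79.69°.
θ = atan2( sin Δλ · cos φ₂ , cos φ₁ · sin φ₂ − sin φ₁ · cos φ₂ · cos Δλ )
  = atan2(-0.77782, -0.38936) = -116.592° → normalised to [0°, 360°): 243.408°.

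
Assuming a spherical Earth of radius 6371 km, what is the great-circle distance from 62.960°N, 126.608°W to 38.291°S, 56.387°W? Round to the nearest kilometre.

12848 km

Δλ = -56.387 − -126.608 = 70.221°.
Δφ = -38.291 − 62.960 = -101.251°.
a = sin²(Δφ/2) + cos φ₁ · cos φ₂ · sin²(Δλ/2) = 0.715589.
c = 2·atan2(√a, √(1−a)) = 2.01659 rad → d = 6371·c ≈ 12847.72 km.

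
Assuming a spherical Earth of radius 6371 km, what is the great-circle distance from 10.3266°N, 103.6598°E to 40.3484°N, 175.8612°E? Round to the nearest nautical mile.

4191 nmi

Δλ = 175.8612 − 103.6598 = 72.2014°.
Δφ = 40.3484 − 10.3266 = 30.0218°.
a = sin²(Δφ/2) + cos φ₁ · cos φ₂ · sin²(Δλ/2) = 0.327378.
c = 2·atan2(√a, √(1−a)) = 1.21830 rad → d = 6371·c ≈ 7761.77 km ≈ 4191.02 nmi.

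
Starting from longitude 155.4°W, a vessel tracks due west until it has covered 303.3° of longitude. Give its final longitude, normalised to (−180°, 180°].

98.7°W

Start at -155.4°; shift −303.3° → -458.7°.
-458.7° lies outside (−180°, 180°]; add 360° → -98.7°.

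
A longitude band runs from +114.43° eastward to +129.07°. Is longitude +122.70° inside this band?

Yes

Band width going east from +114.43° to +129.07°: ((129.07 − 114.43) mod 360) = 14.64°.
Offset of +122.70° east of the west edge: ((122.70 − 114.43) mod 360) = 8.27°.
8.27° ≤ 14.64° ⇒ inside.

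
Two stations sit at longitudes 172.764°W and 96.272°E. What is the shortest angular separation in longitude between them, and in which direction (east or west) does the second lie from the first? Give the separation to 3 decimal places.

Raw difference: 96.272 − -172.764 = 269.036°.
Normalise into (−180°, 180°]: 269.036° − 360° = -90.964°.
Negative ⇒ the second point lies to the west; separation 90.964°.

90.964° west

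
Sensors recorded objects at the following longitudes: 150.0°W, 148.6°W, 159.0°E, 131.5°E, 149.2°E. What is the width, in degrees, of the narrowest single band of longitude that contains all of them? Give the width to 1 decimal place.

79.9°

Sort the longitudes: -150.0°, -148.6°, +131.5°, +149.2°, +159.0°.
Eastward gaps between consecutive values (wrapping around): 1.4°, 280.1°, 17.7°, 9.8°, 51.0°.
Largest gap = 280.1° ⇒ minimal covering band is its complement: 360° − 280.1° = 79.9°.
Band runs from +131.5° eastward to -148.6°, crossing the antimeridian.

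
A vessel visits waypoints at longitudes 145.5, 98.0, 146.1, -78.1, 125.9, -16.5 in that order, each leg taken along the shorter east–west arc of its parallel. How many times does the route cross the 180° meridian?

2

Leg 1: +145.5° → +98.0°, shortest Δλ = -47.5° (west) — does not cross 180°.
Leg 2: +98.0° → +146.1°, shortest Δλ = 48.1° (east) — does not cross 180°.
Leg 3: +146.1° → -78.1°, shortest Δλ = 135.8° (east) — crosses 180°.
Leg 4: -78.1° → +125.9°, shortest Δλ = -156.0° (west) — crosses 180°.
Leg 5: +125.9° → -16.5°, shortest Δλ = -142.4° (west) — does not cross 180°.
Total crossings: 2.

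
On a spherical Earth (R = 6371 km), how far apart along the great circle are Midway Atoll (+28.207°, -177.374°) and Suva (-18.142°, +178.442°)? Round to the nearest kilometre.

Δλ = 178.442 − -177.374 = 355.816°; wrapped into (−180°, 180°]: -4.184°.
Δφ = -18.142 − 28.207 = -46.349°.
a = sin²(Δφ/2) + cos φ₁ · cos φ₂ · sin²(Δλ/2) = 0.155984.
c = 2·atan2(√a, √(1−a)) = 0.81202 rad → d = 6371·c ≈ 5173.40 km.

5173 km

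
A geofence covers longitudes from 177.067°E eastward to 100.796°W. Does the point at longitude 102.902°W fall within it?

Band width going east from +177.067° to -100.796°: ((-100.796 − 177.067) mod 360) = 82.137°.
Offset of -102.902° east of the west edge: ((-102.902 − 177.067) mod 360) = 80.031°.
80.031° ≤ 82.137° ⇒ inside.

Yes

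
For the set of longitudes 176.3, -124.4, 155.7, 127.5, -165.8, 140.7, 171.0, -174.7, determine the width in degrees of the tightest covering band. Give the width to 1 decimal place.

Sort the longitudes: -174.7°, -165.8°, -124.4°, +127.5°, +140.7°, +155.7°, +171.0°, +176.3°.
Eastward gaps between consecutive values (wrapping around): 8.9°, 41.4°, 251.9°, 13.2°, 15.0°, 15.3°, 5.3°, 9.0°.
Largest gap = 251.9° ⇒ minimal covering band is its complement: 360° − 251.9° = 108.1°.
Band runs from +127.5° eastward to -124.4°, crossing the antimeridian.

108.1°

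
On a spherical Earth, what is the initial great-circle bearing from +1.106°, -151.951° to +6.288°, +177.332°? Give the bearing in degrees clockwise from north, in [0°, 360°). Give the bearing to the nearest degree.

Δλ = 177.332 − -151.951 = 329.283°; wrapped into (−180°, 180°]: -30.717°.
θ = atan2( sin Δλ · cos φ₂ , cos φ₁ · sin φ₂ − sin φ₁ · cos φ₂ · cos Δλ )
  = atan2(-0.50773, 0.09301) = -79.619° → normalised to [0°, 360°): 280.381°.

280°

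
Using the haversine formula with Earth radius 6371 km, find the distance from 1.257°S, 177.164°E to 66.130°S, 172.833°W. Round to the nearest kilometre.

7257 km

Δλ = -172.833 − 177.164 = -349.997°; wrapped into (−180°, 180°]: 10.003°.
Δφ = -66.130 − -1.257 = -64.873°.
a = sin²(Δφ/2) + cos φ₁ · cos φ₂ · sin²(Δλ/2) = 0.290762.
c = 2·atan2(√a, √(1−a)) = 1.13903 rad → d = 6371·c ≈ 7256.76 km.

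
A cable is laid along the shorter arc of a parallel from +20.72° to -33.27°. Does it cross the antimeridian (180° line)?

Signed shortest Δλ = ((-33.27 − 20.72 + 180) mod 360) − 180 = -53.99°.
Going west by 53.99° from +20.72° reaches -33.27° without touching 180°.

No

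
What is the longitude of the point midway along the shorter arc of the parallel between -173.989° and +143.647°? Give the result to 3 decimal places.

Signed shortest Δλ from -173.989° to +143.647° is -42.364°.
Midpoint longitude = -173.989° + (-42.364°)/2 = -173.989° − 21.182° = -195.171°.
Normalise into (−180°, 180°]: +164.829°.
(The naïve average (-173.989 + +143.647)/2 = -15.171° is on the wrong side of the globe.)

+164.829°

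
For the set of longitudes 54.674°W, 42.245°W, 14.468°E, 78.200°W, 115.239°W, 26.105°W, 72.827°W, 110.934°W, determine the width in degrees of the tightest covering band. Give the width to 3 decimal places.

Sort the longitudes: -115.239°, -110.934°, -78.200°, -72.827°, -54.674°, -42.245°, -26.105°, +14.468°.
Eastward gaps between consecutive values (wrapping around): 4.305°, 32.734°, 5.373°, 18.153°, 12.429°, 16.140°, 40.573°, 230.293°.
Largest gap = 230.293° ⇒ minimal covering band is its complement: 360° − 230.293° = 129.707°.
Band runs from -115.239° eastward to +14.468°.

129.707°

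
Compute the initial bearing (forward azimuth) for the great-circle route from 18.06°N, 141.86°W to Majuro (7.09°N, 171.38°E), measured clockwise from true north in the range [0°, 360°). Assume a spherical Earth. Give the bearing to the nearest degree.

Δλ = 171.38 − -141.86 = 313.24°; wrapped into (−180°, 180°]: -46.76°.
θ = atan2( sin Δλ · cos φ₂ , cos φ₁ · sin φ₂ − sin φ₁ · cos φ₂ · cos Δλ )
  = atan2(-0.72292, -0.09340) = -97.362° → normalised to [0°, 360°): 262.638°.

263°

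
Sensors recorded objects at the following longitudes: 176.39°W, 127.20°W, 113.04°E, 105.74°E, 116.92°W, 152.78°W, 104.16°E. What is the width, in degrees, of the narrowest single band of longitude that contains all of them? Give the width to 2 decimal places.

138.92°

Sort the longitudes: -176.39°, -152.78°, -127.20°, -116.92°, +104.16°, +105.74°, +113.04°.
Eastward gaps between consecutive values (wrapping around): 23.61°, 25.58°, 10.28°, 221.08°, 1.58°, 7.30°, 70.57°.
Largest gap = 221.08° ⇒ minimal covering band is its complement: 360° − 221.08° = 138.92°.
Band runs from +104.16° eastward to -116.92°, crossing the antimeridian.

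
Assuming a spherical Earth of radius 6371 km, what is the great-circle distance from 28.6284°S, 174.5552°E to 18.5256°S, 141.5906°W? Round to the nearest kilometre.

4582 km

Δλ = -141.5906 − 174.5552 = -316.1458°; wrapped into (−180°, 180°]: 43.8542°.
Δφ = -18.5256 − -28.6284 = 10.1028°.
a = sin²(Δφ/2) + cos φ₁ · cos φ₂ · sin²(Δλ/2) = 0.123810.
c = 2·atan2(√a, √(1−a)) = 0.71913 rad → d = 6371·c ≈ 4581.56 km.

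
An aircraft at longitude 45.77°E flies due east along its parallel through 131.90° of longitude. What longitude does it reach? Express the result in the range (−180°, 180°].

177.67°E

Start at +45.77°; shift +131.90° → +177.67°.
+177.67° already lies in (−180°, 180°].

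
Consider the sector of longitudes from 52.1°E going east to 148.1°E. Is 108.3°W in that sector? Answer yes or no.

No

Band width going east from +52.1° to +148.1°: ((148.1 − 52.1) mod 360) = 96.0°.
Offset of -108.3° east of the west edge: ((-108.3 − 52.1) mod 360) = 199.6°.
199.6° > 96.0° ⇒ outside.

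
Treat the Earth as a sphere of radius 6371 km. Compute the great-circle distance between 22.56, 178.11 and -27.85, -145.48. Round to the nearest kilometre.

6833 km

Δλ = -145.48 − 178.11 = -323.59°; wrapped into (−180°, 180°]: 36.41°.
Δφ = -27.85 − 22.56 = -50.41°.
a = sin²(Δφ/2) + cos φ₁ · cos φ₂ · sin²(Δλ/2) = 0.261051.
c = 2·atan2(√a, √(1−a)) = 1.07254 rad → d = 6371·c ≈ 6833.13 km.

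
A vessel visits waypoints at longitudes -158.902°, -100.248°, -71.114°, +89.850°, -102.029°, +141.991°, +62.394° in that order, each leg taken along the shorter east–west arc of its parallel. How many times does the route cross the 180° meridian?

2

Leg 1: -158.902° → -100.248°, shortest Δλ = 58.654° (east) — does not cross 180°.
Leg 2: -100.248° → -71.114°, shortest Δλ = 29.134° (east) — does not cross 180°.
Leg 3: -71.114° → +89.850°, shortest Δλ = 160.964° (east) — does not cross 180°.
Leg 4: +89.850° → -102.029°, shortest Δλ = 168.121° (east) — crosses 180°.
Leg 5: -102.029° → +141.991°, shortest Δλ = -115.98° (west) — crosses 180°.
Leg 6: +141.991° → +62.394°, shortest Δλ = -79.597° (west) — does not cross 180°.
Total crossings: 2.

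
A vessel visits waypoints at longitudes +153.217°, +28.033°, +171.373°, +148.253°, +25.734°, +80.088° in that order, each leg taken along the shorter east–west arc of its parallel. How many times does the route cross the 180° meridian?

Leg 1: +153.217° → +28.033°, shortest Δλ = -125.184° (west) — does not cross 180°.
Leg 2: +28.033° → +171.373°, shortest Δλ = 143.34° (east) — does not cross 180°.
Leg 3: +171.373° → +148.253°, shortest Δλ = -23.12° (west) — does not cross 180°.
Leg 4: +148.253° → +25.734°, shortest Δλ = -122.519° (west) — does not cross 180°.
Leg 5: +25.734° → +80.088°, shortest Δλ = 54.354° (east) — does not cross 180°.
Total crossings: 0.

0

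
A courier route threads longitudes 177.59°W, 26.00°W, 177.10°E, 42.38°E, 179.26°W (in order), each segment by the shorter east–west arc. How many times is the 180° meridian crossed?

2

Leg 1: -177.59° → -26.00°, shortest Δλ = 151.59° (east) — does not cross 180°.
Leg 2: -26.00° → +177.10°, shortest Δλ = -156.9° (west) — crosses 180°.
Leg 3: +177.10° → +42.38°, shortest Δλ = -134.72° (west) — does not cross 180°.
Leg 4: +42.38° → -179.26°, shortest Δλ = 138.36° (east) — crosses 180°.
Total crossings: 2.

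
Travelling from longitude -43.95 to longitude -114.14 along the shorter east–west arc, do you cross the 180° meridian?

Signed shortest Δλ = ((-114.14 − -43.95 + 180) mod 360) − 180 = -70.19°.
Going west by 70.19° from -43.95° reaches -114.14° without touching 180°.

No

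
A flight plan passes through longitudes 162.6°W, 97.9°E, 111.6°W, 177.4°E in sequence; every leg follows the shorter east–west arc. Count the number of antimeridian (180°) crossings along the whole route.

3

Leg 1: -162.6° → +97.9°, shortest Δλ = -99.5° (west) — crosses 180°.
Leg 2: +97.9° → -111.6°, shortest Δλ = 150.5° (east) — crosses 180°.
Leg 3: -111.6° → +177.4°, shortest Δλ = -71.0° (west) — crosses 180°.
Total crossings: 3.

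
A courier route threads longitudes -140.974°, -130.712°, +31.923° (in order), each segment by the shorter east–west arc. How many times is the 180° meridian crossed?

Leg 1: -140.974° → -130.712°, shortest Δλ = 10.262° (east) — does not cross 180°.
Leg 2: -130.712° → +31.923°, shortest Δλ = 162.635° (east) — does not cross 180°.
Total crossings: 0.

0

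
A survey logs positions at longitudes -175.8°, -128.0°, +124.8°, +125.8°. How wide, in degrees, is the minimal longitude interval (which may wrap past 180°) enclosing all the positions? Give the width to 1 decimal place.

Sort the longitudes: -175.8°, -128.0°, +124.8°, +125.8°.
Eastward gaps between consecutive values (wrapping around): 47.8°, 252.8°, 1.0°, 58.4°.
Largest gap = 252.8° ⇒ minimal covering band is its complement: 360° − 252.8° = 107.2°.
Band runs from +124.8° eastward to -128.0°, crossing the antimeridian.

107.2°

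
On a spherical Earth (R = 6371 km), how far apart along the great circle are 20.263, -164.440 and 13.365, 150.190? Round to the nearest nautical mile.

2632 nmi

Δλ = 150.190 − -164.440 = 314.630°; wrapped into (−180°, 180°]: -45.370°.
Δφ = 13.365 − 20.263 = -6.898°.
a = sin²(Δφ/2) + cos φ₁ · cos φ₂ · sin²(Δλ/2) = 0.139373.
c = 2·atan2(√a, √(1−a)) = 0.76518 rad → d = 6371·c ≈ 4874.99 km ≈ 2632.28 nmi.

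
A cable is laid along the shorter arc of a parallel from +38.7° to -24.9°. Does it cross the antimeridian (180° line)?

No

Signed shortest Δλ = ((-24.9 − 38.7 + 180) mod 360) − 180 = -63.6°.
Going west by 63.6° from +38.7° reaches -24.9° without touching 180°.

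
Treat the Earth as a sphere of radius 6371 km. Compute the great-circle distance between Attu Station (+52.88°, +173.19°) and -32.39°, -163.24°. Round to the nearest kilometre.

9753 km

Δλ = -163.24 − 173.19 = -336.43°; wrapped into (−180°, 180°]: 23.57°.
Δφ = -32.39 − 52.88 = -85.27°.
a = sin²(Δφ/2) + cos φ₁ · cos φ₂ · sin²(Δλ/2) = 0.480027.
c = 2·atan2(√a, √(1−a)) = 1.53084 rad → d = 6371·c ≈ 9752.98 km.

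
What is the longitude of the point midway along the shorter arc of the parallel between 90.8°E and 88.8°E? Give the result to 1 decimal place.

89.8°E

Signed shortest Δλ from +90.8° to +88.8° is -2.0°.
Midpoint longitude = +90.8° + (-2.0°)/2 = +90.8° − 1.0° = +89.8°.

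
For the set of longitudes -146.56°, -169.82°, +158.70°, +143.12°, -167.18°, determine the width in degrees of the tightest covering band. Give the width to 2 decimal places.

70.32°

Sort the longitudes: -169.82°, -167.18°, -146.56°, +143.12°, +158.70°.
Eastward gaps between consecutive values (wrapping around): 2.64°, 20.62°, 289.68°, 15.58°, 31.48°.
Largest gap = 289.68° ⇒ minimal covering band is its complement: 360° − 289.68° = 70.32°.
Band runs from +143.12° eastward to -146.56°, crossing the antimeridian.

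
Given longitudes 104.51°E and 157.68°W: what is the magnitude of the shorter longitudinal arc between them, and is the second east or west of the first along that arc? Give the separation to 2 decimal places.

97.81° east

Raw difference: -157.68 − 104.51 = -262.19°.
Normalise into (−180°, 180°]: -262.19° + 360° = 97.81°.
Positive ⇒ the second point lies to the east; separation 97.81°.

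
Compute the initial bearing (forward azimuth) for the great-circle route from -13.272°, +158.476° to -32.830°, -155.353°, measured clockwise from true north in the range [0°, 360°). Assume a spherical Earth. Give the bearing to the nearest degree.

Δλ = -155.353 − 158.476 = -313.829°; wrapped into (−180°, 180°]: 46.171°.
θ = atan2( sin Δλ · cos φ₂ , cos φ₁ · sin φ₂ − sin φ₁ · cos φ₂ · cos Δλ )
  = atan2(0.60619, -0.39408) = 123.028° → normalised to [0°, 360°): 123.028°.

123°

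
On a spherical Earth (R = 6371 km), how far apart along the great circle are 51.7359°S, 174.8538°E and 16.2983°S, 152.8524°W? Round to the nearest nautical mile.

2625 nmi

Δλ = -152.8524 − 174.8538 = -327.7062°; wrapped into (−180°, 180°]: 32.2938°.
Δφ = -16.2983 − -51.7359 = 35.4376°.
a = sin²(Δφ/2) + cos φ₁ · cos φ₂ · sin²(Δλ/2) = 0.138597.
c = 2·atan2(√a, √(1−a)) = 0.76294 rad → d = 6371·c ≈ 4860.71 km ≈ 2624.57 nmi.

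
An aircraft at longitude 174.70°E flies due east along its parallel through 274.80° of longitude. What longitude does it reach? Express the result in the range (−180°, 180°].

Start at +174.70°; shift +274.80° → +449.50°.
+449.50° lies outside (−180°, 180°]; subtract 360° → +89.50°.

89.50°E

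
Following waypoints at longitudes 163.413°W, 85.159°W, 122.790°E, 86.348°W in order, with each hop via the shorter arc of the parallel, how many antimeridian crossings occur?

2

Leg 1: -163.413° → -85.159°, shortest Δλ = 78.254° (east) — does not cross 180°.
Leg 2: -85.159° → +122.790°, shortest Δλ = -152.051° (west) — crosses 180°.
Leg 3: +122.790° → -86.348°, shortest Δλ = 150.862° (east) — crosses 180°.
Total crossings: 2.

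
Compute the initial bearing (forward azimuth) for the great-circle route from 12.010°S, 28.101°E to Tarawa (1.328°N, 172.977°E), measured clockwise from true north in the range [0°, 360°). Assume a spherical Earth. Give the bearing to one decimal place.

104.4°

Δλ = 172.977 − 28.101 = 144.876°.
θ = atan2( sin Δλ · cos φ₂ , cos φ₁ · sin φ₂ − sin φ₁ · cos φ₂ · cos Δλ )
  = atan2(0.57519, -0.14748) = 104.381° → normalised to [0°, 360°): 104.381°.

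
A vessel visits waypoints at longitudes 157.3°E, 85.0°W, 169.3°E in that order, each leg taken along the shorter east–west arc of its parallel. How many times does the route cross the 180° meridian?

Leg 1: +157.3° → -85.0°, shortest Δλ = 117.7° (east) — crosses 180°.
Leg 2: -85.0° → +169.3°, shortest Δλ = -105.7° (west) — crosses 180°.
Total crossings: 2.

2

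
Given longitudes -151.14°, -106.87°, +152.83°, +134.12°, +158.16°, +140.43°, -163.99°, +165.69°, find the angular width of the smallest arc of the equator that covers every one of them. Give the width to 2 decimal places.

Sort the longitudes: -163.99°, -151.14°, -106.87°, +134.12°, +140.43°, +152.83°, +158.16°, +165.69°.
Eastward gaps between consecutive values (wrapping around): 12.85°, 44.27°, 240.99°, 6.31°, 12.40°, 5.33°, 7.53°, 30.32°.
Largest gap = 240.99° ⇒ minimal covering band is its complement: 360° − 240.99° = 119.01°.
Band runs from +134.12° eastward to -106.87°, crossing the antimeridian.

119.01°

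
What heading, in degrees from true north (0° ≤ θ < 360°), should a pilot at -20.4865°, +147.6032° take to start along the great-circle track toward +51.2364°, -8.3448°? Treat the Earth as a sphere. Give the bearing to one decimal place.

Δλ = -8.3448 − 147.6032 = -155.9480°.
θ = atan2( sin Δλ · cos φ₂ , cos φ₁ · sin φ₂ − sin φ₁ · cos φ₂ · cos Δλ )
  = atan2(-0.25518, 0.53032) = -25.696° → normalised to [0°, 360°): 334.304°.

334.3°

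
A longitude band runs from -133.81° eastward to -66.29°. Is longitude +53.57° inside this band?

Band width going east from -133.81° to -66.29°: ((-66.29 − -133.81) mod 360) = 67.52°.
Offset of +53.57° east of the west edge: ((53.57 − -133.81) mod 360) = 187.38°.
187.38° > 67.52° ⇒ outside.

No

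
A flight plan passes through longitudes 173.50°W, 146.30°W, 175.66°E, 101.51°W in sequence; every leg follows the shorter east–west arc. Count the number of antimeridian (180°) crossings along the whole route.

2

Leg 1: -173.50° → -146.30°, shortest Δλ = 27.2° (east) — does not cross 180°.
Leg 2: -146.30° → +175.66°, shortest Δλ = -38.04° (west) — crosses 180°.
Leg 3: +175.66° → -101.51°, shortest Δλ = 82.83° (east) — crosses 180°.
Total crossings: 2.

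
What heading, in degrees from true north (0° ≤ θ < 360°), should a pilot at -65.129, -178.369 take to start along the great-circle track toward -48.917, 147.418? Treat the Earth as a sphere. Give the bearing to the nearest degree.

295°

Δλ = 147.418 − -178.369 = 325.787°; wrapped into (−180°, 180°]: -34.213°.
θ = atan2( sin Δλ · cos φ₂ , cos φ₁ · sin φ₂ − sin φ₁ · cos φ₂ · cos Δλ )
  = atan2(-0.36950, 0.17602) = -64.528° → normalised to [0°, 360°): 295.472°.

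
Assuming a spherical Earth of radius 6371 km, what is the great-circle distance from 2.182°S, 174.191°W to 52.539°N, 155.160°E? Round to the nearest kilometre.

Δλ = 155.160 − -174.191 = 329.351°; wrapped into (−180°, 180°]: -30.649°.
Δφ = 52.539 − -2.182 = 54.721°.
a = sin²(Δφ/2) + cos φ₁ · cos φ₂ · sin²(Δλ/2) = 0.253672.
c = 2·atan2(√a, √(1−a)) = 1.05566 rad → d = 6371·c ≈ 6725.60 km.

6726 km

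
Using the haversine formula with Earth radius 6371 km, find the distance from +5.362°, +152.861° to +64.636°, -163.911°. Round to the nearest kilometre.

Δλ = -163.911 − 152.861 = -316.772°; wrapped into (−180°, 180°]: 43.228°.
Δφ = 64.636 − 5.362 = 59.274°.
a = sin²(Δφ/2) + cos φ₁ · cos φ₂ · sin²(Δλ/2) = 0.302401.
c = 2·atan2(√a, √(1−a)) = 1.16451 rad → d = 6371·c ≈ 7419.12 km.

7419 km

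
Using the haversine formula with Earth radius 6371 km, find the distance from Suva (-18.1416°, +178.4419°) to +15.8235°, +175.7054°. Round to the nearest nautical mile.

Δλ = 175.7054 − 178.4419 = -2.7365°.
Δφ = 15.8235 − -18.1416 = 33.9651°.
a = sin²(Δφ/2) + cos φ₁ · cos φ₂ · sin²(Δλ/2) = 0.085832.
c = 2·atan2(√a, √(1−a)) = 0.59467 rad → d = 6371·c ≈ 3788.62 km ≈ 2045.69 nmi.

2046 nmi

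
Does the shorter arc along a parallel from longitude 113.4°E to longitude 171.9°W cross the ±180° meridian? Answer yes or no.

Naïve |-171.9 − 113.4| = 285.3° > 180°, so the shorter arc goes the other way round — across 180°.
Signed shortest Δλ = ((-171.9 − 113.4 + 180) mod 360) − 180 = 74.7°.
Going east by 74.7° from +113.4° passes through 180° before reaching -171.9°.

Yes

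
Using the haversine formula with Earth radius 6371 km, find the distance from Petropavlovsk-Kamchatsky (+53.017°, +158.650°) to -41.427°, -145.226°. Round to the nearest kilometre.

11797 km

Δλ = -145.226 − 158.650 = -303.876°; wrapped into (−180°, 180°]: 56.124°.
Δφ = -41.427 − 53.017 = -94.444°.
a = sin²(Δφ/2) + cos φ₁ · cos φ₂ · sin²(Δλ/2) = 0.638563.
c = 2·atan2(√a, √(1−a)) = 1.85160 rad → d = 6371·c ≈ 11796.53 km.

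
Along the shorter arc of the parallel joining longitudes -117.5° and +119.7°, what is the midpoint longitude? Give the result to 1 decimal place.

Signed shortest Δλ from -117.5° to +119.7° is -122.8°.
Midpoint longitude = -117.5° + (-122.8°)/2 = -117.5° − 61.4° = -178.9°.
(The naïve average (-117.5 + +119.7)/2 = 1.1° is on the wrong side of the globe.)

-178.9°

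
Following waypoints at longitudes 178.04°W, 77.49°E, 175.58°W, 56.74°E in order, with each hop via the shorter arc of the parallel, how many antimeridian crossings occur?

Leg 1: -178.04° → +77.49°, shortest Δλ = -104.47° (west) — crosses 180°.
Leg 2: +77.49° → -175.58°, shortest Δλ = 106.93° (east) — crosses 180°.
Leg 3: -175.58° → +56.74°, shortest Δλ = -127.68° (west) — crosses 180°.
Total crossings: 3.

3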